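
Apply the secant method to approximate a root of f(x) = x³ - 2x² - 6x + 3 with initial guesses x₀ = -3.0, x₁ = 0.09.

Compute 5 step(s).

f(x) = x³ - 2x² - 6x + 3
x₀ = -3.0, x₁ = 0.09

Secant formula: x_{n+1} = x_n - f(x_n)(x_n - x_{n-1})/(f(x_n) - f(x_{n-1}))

Iteration 1:
  f(-3.000000) = -24.000000
  f(0.090000) = 2.444529
  x_2 = 0.090000 - 2.444529×(0.090000 - (-3.000000))/(2.444529 - (-24.000000))
       = -0.195639
Iteration 2:
  f(0.090000) = 2.444529
  f(-0.195639) = 4.089798
  x_3 = -0.195639 - 4.089798×(-0.195639 - 0.090000)/(4.089798 - 2.444529)
       = 0.514401
Iteration 3:
  f(-0.195639) = 4.089798
  f(0.514401) = -0.479506
  x_4 = 0.514401 - (-0.479506)×(0.514401 - (-0.195639))/(-0.479506 - 4.089798)
       = 0.439889
Iteration 4:
  f(0.514401) = -0.479506
  f(0.439889) = 0.058784
  x_5 = 0.439889 - 0.058784×(0.439889 - 0.514401)/(0.058784 - (-0.479506))
       = 0.448026
Iteration 5:
  f(0.439889) = 0.058784
  f(0.448026) = 0.000323
  x_6 = 0.448026 - 0.000323×(0.448026 - 0.439889)/(0.000323 - 0.058784)
       = 0.448071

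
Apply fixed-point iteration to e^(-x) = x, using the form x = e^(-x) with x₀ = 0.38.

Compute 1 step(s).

Equation: e^(-x) = x
Fixed-point form: x = e^(-x)
x₀ = 0.38

x_1 = g(0.380000) = 0.683861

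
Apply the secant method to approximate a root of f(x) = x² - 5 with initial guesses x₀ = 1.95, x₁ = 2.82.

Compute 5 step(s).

f(x) = x² - 5
x₀ = 1.95, x₁ = 2.82

Secant formula: x_{n+1} = x_n - f(x_n)(x_n - x_{n-1})/(f(x_n) - f(x_{n-1}))

Iteration 1:
  f(1.950000) = -1.197500
  f(2.820000) = 2.952400
  x_2 = 2.820000 - 2.952400×(2.820000 - 1.950000)/(2.952400 - (-1.197500))
       = 2.201048
Iteration 2:
  f(2.820000) = 2.952400
  f(2.201048) = -0.155387
  x_3 = 2.201048 - (-0.155387)×(2.201048 - 2.820000)/(-0.155387 - 2.952400)
       = 2.231995
Iteration 3:
  f(2.201048) = -0.155387
  f(2.231995) = -0.018197
  x_4 = 2.231995 - (-0.018197)×(2.231995 - 2.201048)/(-0.018197 - (-0.155387))
       = 2.236100
Iteration 4:
  f(2.231995) = -0.018197
  f(2.236100) = 0.000144
  x_5 = 2.236100 - 0.000144×(2.236100 - 2.231995)/(0.000144 - (-0.018197))
       = 2.236068
Iteration 5:
  f(2.236100) = 0.000144
  f(2.236068) = 0.000000
  x_6 = 2.236068 - 0.000000×(2.236068 - 2.236100)/(0.000000 - 0.000144)
       = 2.236068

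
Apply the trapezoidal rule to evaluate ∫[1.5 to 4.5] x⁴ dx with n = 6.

f(x) = x⁴
a = 1.5, b = 4.5, n = 6
h = (b - a)/n = 0.500000

Trapezoidal rule: (h/2)[f(x₀) + 2f(x₁) + 2f(x₂) + ... + f(xₙ)]

x_0 = 1.5000, f(x_0) = 5.062500, coefficient = 1
x_1 = 2.0000, f(x_1) = 16.000000, coefficient = 2
x_2 = 2.5000, f(x_2) = 39.062500, coefficient = 2
x_3 = 3.0000, f(x_3) = 81.000000, coefficient = 2
x_4 = 3.5000, f(x_4) = 150.062500, coefficient = 2
x_5 = 4.0000, f(x_5) = 256.000000, coefficient = 2
x_6 = 4.5000, f(x_6) = 410.062500, coefficient = 1

I ≈ (0.500000/2) × 1499.375000 = 374.843750
Exact value: 367.537500
Error: 7.306250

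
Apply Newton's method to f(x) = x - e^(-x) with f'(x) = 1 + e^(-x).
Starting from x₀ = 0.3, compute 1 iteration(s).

f(x) = x - e^(-x)
f'(x) = 1 + e^(-x)
x₀ = 0.3

Newton-Raphson formula: x_{n+1} = x_n - f(x_n)/f'(x_n)

Iteration 1:
  f(0.300000) = -0.440818
  f'(0.300000) = 1.740818
  x_1 = 0.300000 - (-0.440818)/1.740818 = 0.553225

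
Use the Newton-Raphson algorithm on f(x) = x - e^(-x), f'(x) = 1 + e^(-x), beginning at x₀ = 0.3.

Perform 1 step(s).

f(x) = x - e^(-x)
f'(x) = 1 + e^(-x)
x₀ = 0.3

Newton-Raphson formula: x_{n+1} = x_n - f(x_n)/f'(x_n)

Iteration 1:
  f(0.300000) = -0.440818
  f'(0.300000) = 1.740818
  x_1 = 0.300000 - (-0.440818)/1.740818 = 0.553225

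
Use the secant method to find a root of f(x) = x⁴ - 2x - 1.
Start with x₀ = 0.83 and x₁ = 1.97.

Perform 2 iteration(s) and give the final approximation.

f(x) = x⁴ - 2x - 1
x₀ = 0.83, x₁ = 1.97

Secant formula: x_{n+1} = x_n - f(x_n)(x_n - x_{n-1})/(f(x_n) - f(x_{n-1}))

Iteration 1:
  f(0.830000) = -2.185417
  f(1.970000) = 10.121385
  x_2 = 1.970000 - 10.121385×(1.970000 - 0.830000)/(10.121385 - (-2.185417))
       = 1.032439
Iteration 2:
  f(1.970000) = 10.121385
  f(1.032439) = -1.928671
  x_3 = 1.032439 - (-1.928671)×(1.032439 - 1.970000)/(-1.928671 - 10.121385)
       = 1.182500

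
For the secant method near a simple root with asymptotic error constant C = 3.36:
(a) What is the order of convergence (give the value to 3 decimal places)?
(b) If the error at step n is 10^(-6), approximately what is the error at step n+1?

(a) Secant method has superlinear convergence with order φ = (1+√5)/2 ≈ 1.618.
    This means |e_{n+1}| ≈ C|e_n|^1.618.

(b) With |e_n| = 10^(-6) and C = 3.36:
    |e_{n+1}| ≈ 3.36 × (10^(-6))^1.618 = 3.36 × 10^(-9.71)

(a) ≈ 1.618 (golden ratio); (b) |e_{n+1}| ≈ 6.579e-10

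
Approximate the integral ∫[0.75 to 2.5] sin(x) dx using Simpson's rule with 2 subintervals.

f(x) = sin(x)
a = 0.75, b = 2.5, n = 2
h = (b - a)/n = 0.875000

Simpson's rule: (h/3)[f(x₀) + 4f(x₁) + 2f(x₂) + ... + f(xₙ)]

x_0 = 0.7500, f(x_0) = 0.681639, coefficient = 1
x_1 = 1.6250, f(x_1) = 0.998531, coefficient = 4
x_2 = 2.5000, f(x_2) = 0.598472, coefficient = 1

I ≈ (0.875000/3) × 5.274236 = 1.538319
Exact value: 1.532832
Error: 0.005486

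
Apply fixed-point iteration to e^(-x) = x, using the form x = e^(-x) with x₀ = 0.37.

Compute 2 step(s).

Equation: e^(-x) = x
Fixed-point form: x = e^(-x)
x₀ = 0.37

x_1 = g(0.370000) = 0.690734
x_2 = g(0.690734) = 0.501208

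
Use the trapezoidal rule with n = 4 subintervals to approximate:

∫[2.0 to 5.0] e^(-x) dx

f(x) = e^(-x)
a = 2.0, b = 5.0, n = 4
h = (b - a)/n = 0.750000

Trapezoidal rule: (h/2)[f(x₀) + 2f(x₁) + 2f(x₂) + ... + f(xₙ)]

x_0 = 2.0000, f(x_0) = 0.135335, coefficient = 1
x_1 = 2.7500, f(x_1) = 0.063928, coefficient = 2
x_2 = 3.5000, f(x_2) = 0.030197, coefficient = 2
x_3 = 4.2500, f(x_3) = 0.014264, coefficient = 2
x_4 = 5.0000, f(x_4) = 0.006738, coefficient = 1

I ≈ (0.750000/2) × 0.358852 = 0.134570
Exact value: 0.128597
Error: 0.005972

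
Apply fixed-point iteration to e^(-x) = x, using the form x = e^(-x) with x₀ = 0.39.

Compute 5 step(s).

Equation: e^(-x) = x
Fixed-point form: x = e^(-x)
x₀ = 0.39

x_1 = g(0.390000) = 0.677057
x_2 = g(0.677057) = 0.508110
x_3 = g(0.508110) = 0.601631
x_4 = g(0.601631) = 0.547917
x_5 = g(0.547917) = 0.578153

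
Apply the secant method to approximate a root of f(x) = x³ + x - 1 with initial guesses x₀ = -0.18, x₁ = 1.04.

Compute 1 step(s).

f(x) = x³ + x - 1
x₀ = -0.18, x₁ = 1.04

Secant formula: x_{n+1} = x_n - f(x_n)(x_n - x_{n-1})/(f(x_n) - f(x_{n-1}))

Iteration 1:
  f(-0.180000) = -1.185832
  f(1.040000) = 1.164864
  x_2 = 1.040000 - 1.164864×(1.040000 - (-0.180000))/(1.164864 - (-1.185832))
       = 0.435441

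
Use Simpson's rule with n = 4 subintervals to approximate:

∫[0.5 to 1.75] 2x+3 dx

f(x) = 2x+3
a = 0.5, b = 1.75, n = 4
h = (b - a)/n = 0.312500

Simpson's rule: (h/3)[f(x₀) + 4f(x₁) + 2f(x₂) + ... + f(xₙ)]

x_0 = 0.5000, f(x_0) = 4.000000, coefficient = 1
x_1 = 0.8125, f(x_1) = 4.625000, coefficient = 4
x_2 = 1.1250, f(x_2) = 5.250000, coefficient = 2
x_3 = 1.4375, f(x_3) = 5.875000, coefficient = 4
x_4 = 1.7500, f(x_4) = 6.500000, coefficient = 1

I ≈ (0.312500/3) × 63.000000 = 6.562500
Exact value: 6.562500
Error: 0.000000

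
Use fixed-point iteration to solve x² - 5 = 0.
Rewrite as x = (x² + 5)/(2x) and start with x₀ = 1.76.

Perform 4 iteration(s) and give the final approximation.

Equation: x² - 5 = 0
Fixed-point form: x = (x² + 5)/(2x)
x₀ = 1.76

x_1 = g(1.760000) = 2.300455
x_2 = g(2.300455) = 2.236969
x_3 = g(2.236969) = 2.236068
x_4 = g(2.236068) = 2.236068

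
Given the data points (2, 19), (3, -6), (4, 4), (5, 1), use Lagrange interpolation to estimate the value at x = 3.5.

Lagrange interpolation formula:
P(x) = Σ yᵢ × Lᵢ(x)
where Lᵢ(x) = Π_{j≠i} (x - xⱼ)/(xᵢ - xⱼ)

L_0(3.5) = (3.5 - 3)/(2 - 3) × (3.5 - 4)/(2 - 4) × (3.5 - 5)/(2 - 5) = -0.062500
L_1(3.5) = (3.5 - 2)/(3 - 2) × (3.5 - 4)/(3 - 4) × (3.5 - 5)/(3 - 5) = 0.562500
L_2(3.5) = (3.5 - 2)/(4 - 2) × (3.5 - 3)/(4 - 3) × (3.5 - 5)/(4 - 5) = 0.562500
L_3(3.5) = (3.5 - 2)/(5 - 2) × (3.5 - 3)/(5 - 3) × (3.5 - 4)/(5 - 4) = -0.062500

P(3.5) = 19×L_0(3.5) + (-6)×L_1(3.5) + 4×L_2(3.5) + 1×L_3(3.5)
P(3.5) = -2.375000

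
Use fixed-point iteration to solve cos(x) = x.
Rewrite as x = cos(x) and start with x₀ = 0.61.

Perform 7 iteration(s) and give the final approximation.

Equation: cos(x) = x
Fixed-point form: x = cos(x)
x₀ = 0.61

x_1 = g(0.610000) = 0.819648
x_2 = g(0.819648) = 0.682479
x_3 = g(0.682479) = 0.776012
x_4 = g(0.776012) = 0.713713
x_5 = g(0.713713) = 0.755937
x_6 = g(0.755937) = 0.727629
x_7 = g(0.727629) = 0.746753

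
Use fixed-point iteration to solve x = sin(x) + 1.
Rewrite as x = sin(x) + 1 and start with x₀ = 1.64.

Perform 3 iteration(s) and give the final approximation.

Equation: x = sin(x) + 1
Fixed-point form: x = sin(x) + 1
x₀ = 1.64

x_1 = g(1.640000) = 1.997606
x_2 = g(1.997606) = 1.910291
x_3 = g(1.910291) = 1.942923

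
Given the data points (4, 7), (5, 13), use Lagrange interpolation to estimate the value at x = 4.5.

Lagrange interpolation formula:
P(x) = Σ yᵢ × Lᵢ(x)
where Lᵢ(x) = Π_{j≠i} (x - xⱼ)/(xᵢ - xⱼ)

L_0(4.5) = (4.5 - 5)/(4 - 5) = 0.500000
L_1(4.5) = (4.5 - 4)/(5 - 4) = 0.500000

P(4.5) = 7×L_0(4.5) + 13×L_1(4.5)
P(4.5) = 10.000000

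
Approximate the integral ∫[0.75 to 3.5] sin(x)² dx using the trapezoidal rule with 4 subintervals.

f(x) = sin(x)²
a = 0.75, b = 3.5, n = 4
h = (b - a)/n = 0.687500

Trapezoidal rule: (h/2)[f(x₀) + 2f(x₁) + 2f(x₂) + ... + f(xₙ)]

x_0 = 0.7500, f(x_0) = 0.464631, coefficient = 1
x_1 = 1.4375, f(x_1) = 0.982337, coefficient = 2
x_2 = 2.1250, f(x_2) = 0.723044, coefficient = 2
x_3 = 2.8125, f(x_3) = 0.104448, coefficient = 2
x_4 = 3.5000, f(x_4) = 0.123049, coefficient = 1

I ≈ (0.687500/2) × 4.207338 = 1.446273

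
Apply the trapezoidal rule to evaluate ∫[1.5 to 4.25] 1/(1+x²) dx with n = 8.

f(x) = 1/(1+x²)
a = 1.5, b = 4.25, n = 8
h = (b - a)/n = 0.343750

Trapezoidal rule: (h/2)[f(x₀) + 2f(x₁) + 2f(x₂) + ... + f(xₙ)]

x_0 = 1.5000, f(x_0) = 0.307692, coefficient = 1
x_1 = 1.8438, f(x_1) = 0.227303, coefficient = 2
x_2 = 2.1875, f(x_2) = 0.172856, coefficient = 2
x_3 = 2.5312, f(x_3) = 0.135003, coefficient = 2
x_4 = 2.8750, f(x_4) = 0.107926, coefficient = 2
x_5 = 3.2188, f(x_5) = 0.088025, coefficient = 2
x_6 = 3.5625, f(x_6) = 0.073039, coefficient = 2
x_7 = 3.9062, f(x_7) = 0.061505, coefficient = 2
x_8 = 4.2500, f(x_8) = 0.052459, coefficient = 1

I ≈ (0.343750/2) × 2.091466 = 0.359471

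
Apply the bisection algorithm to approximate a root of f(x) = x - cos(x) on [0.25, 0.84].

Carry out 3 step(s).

f(x) = x - cos(x)
Initial interval: [0.25, 0.84]

Iteration 1:
  c_1 = (0.250000 + 0.840000)/2 = 0.545000
  f(c_1) = f(0.545000) = -0.310127
  f(a) × f(c) ≥ 0, new interval: [0.545000, 0.840000]
Iteration 2:
  c_2 = (0.545000 + 0.840000)/2 = 0.692500
  f(c_2) = f(0.692500) = -0.077152
  f(a) × f(c) ≥ 0, new interval: [0.692500, 0.840000]
Iteration 3:
  c_3 = (0.692500 + 0.840000)/2 = 0.766250
  f(c_3) = f(0.766250) = 0.045734
  f(a) × f(c) < 0, new interval: [0.692500, 0.766250]

After 3 iteration(s), the approximation is c_3 = 0.766250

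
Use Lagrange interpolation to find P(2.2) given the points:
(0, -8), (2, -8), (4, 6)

Lagrange interpolation formula:
P(x) = Σ yᵢ × Lᵢ(x)
where Lᵢ(x) = Π_{j≠i} (x - xⱼ)/(xᵢ - xⱼ)

L_0(2.2) = (2.2 - 2)/(0 - 2) × (2.2 - 4)/(0 - 4) = -0.045000
L_1(2.2) = (2.2 - 0)/(2 - 0) × (2.2 - 4)/(2 - 4) = 0.990000
L_2(2.2) = (2.2 - 0)/(4 - 0) × (2.2 - 2)/(4 - 2) = 0.055000

P(2.2) = (-8)×L_0(2.2) + (-8)×L_1(2.2) + 6×L_2(2.2)
P(2.2) = -7.230000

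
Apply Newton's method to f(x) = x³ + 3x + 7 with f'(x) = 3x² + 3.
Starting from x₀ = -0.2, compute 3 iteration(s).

f(x) = x³ + 3x + 7
f'(x) = 3x² + 3
x₀ = -0.2

Newton-Raphson formula: x_{n+1} = x_n - f(x_n)/f'(x_n)

Iteration 1:
  f(-0.200000) = 6.392000
  f'(-0.200000) = 3.120000
  x_1 = -0.200000 - 6.392000/3.120000 = -2.248718
Iteration 2:
  f(-2.248718) = -11.117319
  f'(-2.248718) = 18.170197
  x_2 = -2.248718 - (-11.117319)/18.170197 = -1.636874
Iteration 3:
  f(-1.636874) = -2.296395
  f'(-1.636874) = 11.038073
  x_3 = -1.636874 - (-2.296395)/11.038073 = -1.428831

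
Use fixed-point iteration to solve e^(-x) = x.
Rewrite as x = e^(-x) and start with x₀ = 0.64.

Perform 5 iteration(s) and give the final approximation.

Equation: e^(-x) = x
Fixed-point form: x = e^(-x)
x₀ = 0.64

x_1 = g(0.640000) = 0.527292
x_2 = g(0.527292) = 0.590201
x_3 = g(0.590201) = 0.554216
x_4 = g(0.554216) = 0.574523
x_5 = g(0.574523) = 0.562974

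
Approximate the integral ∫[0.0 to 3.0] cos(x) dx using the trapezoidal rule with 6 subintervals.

f(x) = cos(x)
a = 0.0, b = 3.0, n = 6
h = (b - a)/n = 0.500000

Trapezoidal rule: (h/2)[f(x₀) + 2f(x₁) + 2f(x₂) + ... + f(xₙ)]

x_0 = 0.0000, f(x_0) = 1.000000, coefficient = 1
x_1 = 0.5000, f(x_1) = 0.877583, coefficient = 2
x_2 = 1.0000, f(x_2) = 0.540302, coefficient = 2
x_3 = 1.5000, f(x_3) = 0.070737, coefficient = 2
x_4 = 2.0000, f(x_4) = -0.416147, coefficient = 2
x_5 = 2.5000, f(x_5) = -0.801144, coefficient = 2
x_6 = 3.0000, f(x_6) = -0.989992, coefficient = 1

I ≈ (0.500000/2) × 0.552671 = 0.138168
Exact value: 0.141120
Error: 0.002952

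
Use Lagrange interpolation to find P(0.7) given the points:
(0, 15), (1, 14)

Lagrange interpolation formula:
P(x) = Σ yᵢ × Lᵢ(x)
where Lᵢ(x) = Π_{j≠i} (x - xⱼ)/(xᵢ - xⱼ)

L_0(0.7) = (0.7 - 1)/(0 - 1) = 0.300000
L_1(0.7) = (0.7 - 0)/(1 - 0) = 0.700000

P(0.7) = 15×L_0(0.7) + 14×L_1(0.7)
P(0.7) = 14.300000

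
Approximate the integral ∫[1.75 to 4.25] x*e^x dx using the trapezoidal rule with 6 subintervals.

f(x) = x*e^x
a = 1.75, b = 4.25, n = 6
h = (b - a)/n = 0.416667

Trapezoidal rule: (h/2)[f(x₀) + 2f(x₁) + 2f(x₂) + ... + f(xₙ)]

x_0 = 1.7500, f(x_0) = 10.070555, coefficient = 1
x_1 = 2.1667, f(x_1) = 18.913133, coefficient = 2
x_2 = 2.5833, f(x_2) = 34.206439, coefficient = 2
x_3 = 3.0000, f(x_3) = 60.256611, coefficient = 2
x_4 = 3.4167, f(x_4) = 104.097929, coefficient = 2
x_5 = 3.8333, f(x_5) = 177.162622, coefficient = 2
x_6 = 4.2500, f(x_6) = 297.948002, coefficient = 1

I ≈ (0.416667/2) × 1097.292025 = 228.602505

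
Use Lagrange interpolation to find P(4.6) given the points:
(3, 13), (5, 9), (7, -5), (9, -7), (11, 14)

Lagrange interpolation formula:
P(x) = Σ yᵢ × Lᵢ(x)
where Lᵢ(x) = Π_{j≠i} (x - xⱼ)/(xᵢ - xⱼ)

L_0(4.6) = (4.6 - 5)/(3 - 5) × (4.6 - 7)/(3 - 7) × (4.6 - 9)/(3 - 9) × (4.6 - 11)/(3 - 11) = 0.070400
L_1(4.6) = (4.6 - 3)/(5 - 3) × (4.6 - 7)/(5 - 7) × (4.6 - 9)/(5 - 9) × (4.6 - 11)/(5 - 11) = 1.126400
L_2(4.6) = (4.6 - 3)/(7 - 3) × (4.6 - 5)/(7 - 5) × (4.6 - 9)/(7 - 9) × (4.6 - 11)/(7 - 11) = -0.281600
L_3(4.6) = (4.6 - 3)/(9 - 3) × (4.6 - 5)/(9 - 5) × (4.6 - 7)/(9 - 7) × (4.6 - 11)/(9 - 11) = 0.102400
L_4(4.6) = (4.6 - 3)/(11 - 3) × (4.6 - 5)/(11 - 5) × (4.6 - 7)/(11 - 7) × (4.6 - 9)/(11 - 9) = -0.017600

P(4.6) = 13×L_0(4.6) + 9×L_1(4.6) + (-5)×L_2(4.6) + (-7)×L_3(4.6) + 14×L_4(4.6)
P(4.6) = 11.497600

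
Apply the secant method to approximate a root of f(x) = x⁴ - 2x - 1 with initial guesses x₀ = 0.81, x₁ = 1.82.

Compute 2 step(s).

f(x) = x⁴ - 2x - 1
x₀ = 0.81, x₁ = 1.82

Secant formula: x_{n+1} = x_n - f(x_n)(x_n - x_{n-1})/(f(x_n) - f(x_{n-1}))

Iteration 1:
  f(0.810000) = -2.189533
  f(1.820000) = 6.331994
  x_2 = 1.820000 - 6.331994×(1.820000 - 0.810000)/(6.331994 - (-2.189533))
       = 1.069511
Iteration 2:
  f(1.820000) = 6.331994
  f(1.069511) = -1.830621
  x_3 = 1.069511 - (-1.830621)×(1.069511 - 1.820000)/(-1.830621 - 6.331994)
       = 1.237822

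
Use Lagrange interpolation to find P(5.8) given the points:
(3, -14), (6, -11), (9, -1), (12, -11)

Lagrange interpolation formula:
P(x) = Σ yᵢ × Lᵢ(x)
where Lᵢ(x) = Π_{j≠i} (x - xⱼ)/(xᵢ - xⱼ)

L_0(5.8) = (5.8 - 6)/(3 - 6) × (5.8 - 9)/(3 - 9) × (5.8 - 12)/(3 - 12) = 0.024494
L_1(5.8) = (5.8 - 3)/(6 - 3) × (5.8 - 9)/(6 - 9) × (5.8 - 12)/(6 - 12) = 1.028741
L_2(5.8) = (5.8 - 3)/(9 - 3) × (5.8 - 6)/(9 - 6) × (5.8 - 12)/(9 - 12) = -0.064296
L_3(5.8) = (5.8 - 3)/(12 - 3) × (5.8 - 6)/(12 - 6) × (5.8 - 9)/(12 - 9) = 0.011062

P(5.8) = (-14)×L_0(5.8) + (-11)×L_1(5.8) + (-1)×L_2(5.8) + (-11)×L_3(5.8)
P(5.8) = -11.716444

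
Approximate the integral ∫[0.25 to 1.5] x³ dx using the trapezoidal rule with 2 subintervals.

f(x) = x³
a = 0.25, b = 1.5, n = 2
h = (b - a)/n = 0.625000

Trapezoidal rule: (h/2)[f(x₀) + 2f(x₁) + 2f(x₂) + ... + f(xₙ)]

x_0 = 0.2500, f(x_0) = 0.015625, coefficient = 1
x_1 = 0.8750, f(x_1) = 0.669922, coefficient = 2
x_2 = 1.5000, f(x_2) = 3.375000, coefficient = 1

I ≈ (0.625000/2) × 4.730469 = 1.478271
Exact value: 1.264648
Error: 0.213623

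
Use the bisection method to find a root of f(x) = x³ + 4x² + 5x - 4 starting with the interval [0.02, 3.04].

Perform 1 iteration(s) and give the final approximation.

f(x) = x³ + 4x² + 5x - 4
Initial interval: [0.02, 3.04]

Iteration 1:
  c_1 = (0.020000 + 3.040000)/2 = 1.530000
  f(c_1) = f(1.530000) = 16.595177
  f(a) × f(c) < 0, new interval: [0.020000, 1.530000]

After 1 iteration(s), the approximation is c_1 = 1.530000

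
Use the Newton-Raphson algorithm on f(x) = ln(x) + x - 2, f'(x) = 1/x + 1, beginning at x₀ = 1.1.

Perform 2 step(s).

f(x) = ln(x) + x - 2
f'(x) = 1/x + 1
x₀ = 1.1

Newton-Raphson formula: x_{n+1} = x_n - f(x_n)/f'(x_n)

Iteration 1:
  f(1.100000) = -0.804690
  f'(1.100000) = 1.909091
  x_1 = 1.100000 - (-0.804690)/1.909091 = 1.521504
Iteration 2:
  f(1.521504) = -0.058796
  f'(1.521504) = 1.657244
  x_2 = 1.521504 - (-0.058796)/1.657244 = 1.556983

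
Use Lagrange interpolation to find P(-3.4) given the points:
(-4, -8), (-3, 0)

Lagrange interpolation formula:
P(x) = Σ yᵢ × Lᵢ(x)
where Lᵢ(x) = Π_{j≠i} (x - xⱼ)/(xᵢ - xⱼ)

L_0(-3.4) = (-3.4 - (-3))/(-4 - (-3)) = 0.400000
L_1(-3.4) = (-3.4 - (-4))/(-3 - (-4)) = 0.600000

P(-3.4) = (-8)×L_0(-3.4) + 0×L_1(-3.4)
P(-3.4) = -3.200000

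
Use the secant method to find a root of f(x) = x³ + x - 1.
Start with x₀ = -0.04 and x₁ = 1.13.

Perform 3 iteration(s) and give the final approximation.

f(x) = x³ + x - 1
x₀ = -0.04, x₁ = 1.13

Secant formula: x_{n+1} = x_n - f(x_n)(x_n - x_{n-1})/(f(x_n) - f(x_{n-1}))

Iteration 1:
  f(-0.040000) = -1.040064
  f(1.130000) = 1.572897
  x_2 = 1.130000 - 1.572897×(1.130000 - (-0.040000))/(1.572897 - (-1.040064))
       = 0.425707
Iteration 2:
  f(1.130000) = 1.572897
  f(0.425707) = -0.497143
  x_3 = 0.425707 - (-0.497143)×(0.425707 - 1.130000)/(-0.497143 - 1.572897)
       = 0.594851
Iteration 3:
  f(0.425707) = -0.497143
  f(0.594851) = -0.194662
  x_4 = 0.594851 - (-0.194662)×(0.594851 - 0.425707)/(-0.194662 - (-0.497143))
       = 0.703704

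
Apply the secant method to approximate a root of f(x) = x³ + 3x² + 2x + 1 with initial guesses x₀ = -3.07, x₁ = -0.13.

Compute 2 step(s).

f(x) = x³ + 3x² + 2x + 1
x₀ = -3.07, x₁ = -0.13

Secant formula: x_{n+1} = x_n - f(x_n)(x_n - x_{n-1})/(f(x_n) - f(x_{n-1}))

Iteration 1:
  f(-3.070000) = -5.799743
  f(-0.130000) = 0.788503
  x_2 = -0.130000 - 0.788503×(-0.130000 - (-3.070000))/(0.788503 - (-5.799743))
       = -0.481869
Iteration 2:
  f(-0.130000) = 0.788503
  f(-0.481869) = 0.620966
  x_3 = -0.481869 - 0.620966×(-0.481869 - (-0.130000))/(0.620966 - 0.788503)
       = -1.786053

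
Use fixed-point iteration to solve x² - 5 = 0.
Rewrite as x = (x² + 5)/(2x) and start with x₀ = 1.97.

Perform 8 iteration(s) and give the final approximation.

Equation: x² - 5 = 0
Fixed-point form: x = (x² + 5)/(2x)
x₀ = 1.97

x_1 = g(1.970000) = 2.254036
x_2 = g(2.254036) = 2.236140
x_3 = g(2.236140) = 2.236068
x_4 = g(2.236068) = 2.236068
x_5 = g(2.236068) = 2.236068
x_6 = g(2.236068) = 2.236068
x_7 = g(2.236068) = 2.236068
x_8 = g(2.236068) = 2.236068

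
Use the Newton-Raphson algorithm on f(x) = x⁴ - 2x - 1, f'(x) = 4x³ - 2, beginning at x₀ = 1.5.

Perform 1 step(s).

f(x) = x⁴ - 2x - 1
f'(x) = 4x³ - 2
x₀ = 1.5

Newton-Raphson formula: x_{n+1} = x_n - f(x_n)/f'(x_n)

Iteration 1:
  f(1.500000) = 1.062500
  f'(1.500000) = 11.500000
  x_1 = 1.500000 - 1.062500/11.500000 = 1.407609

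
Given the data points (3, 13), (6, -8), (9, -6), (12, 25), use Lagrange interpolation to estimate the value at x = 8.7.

Lagrange interpolation formula:
P(x) = Σ yᵢ × Lᵢ(x)
where Lᵢ(x) = Π_{j≠i} (x - xⱼ)/(xᵢ - xⱼ)

L_0(8.7) = (8.7 - 6)/(3 - 6) × (8.7 - 9)/(3 - 9) × (8.7 - 12)/(3 - 12) = -0.016500
L_1(8.7) = (8.7 - 3)/(6 - 3) × (8.7 - 9)/(6 - 9) × (8.7 - 12)/(6 - 12) = 0.104500
L_2(8.7) = (8.7 - 3)/(9 - 3) × (8.7 - 6)/(9 - 6) × (8.7 - 12)/(9 - 12) = 0.940500
L_3(8.7) = (8.7 - 3)/(12 - 3) × (8.7 - 6)/(12 - 6) × (8.7 - 9)/(12 - 9) = -0.028500

P(8.7) = 13×L_0(8.7) + (-8)×L_1(8.7) + (-6)×L_2(8.7) + 25×L_3(8.7)
P(8.7) = -7.406000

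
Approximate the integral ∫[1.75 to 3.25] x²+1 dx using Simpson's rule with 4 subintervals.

f(x) = x²+1
a = 1.75, b = 3.25, n = 4
h = (b - a)/n = 0.375000

Simpson's rule: (h/3)[f(x₀) + 4f(x₁) + 2f(x₂) + ... + f(xₙ)]

x_0 = 1.7500, f(x_0) = 4.062500, coefficient = 1
x_1 = 2.1250, f(x_1) = 5.515625, coefficient = 4
x_2 = 2.5000, f(x_2) = 7.250000, coefficient = 2
x_3 = 2.8750, f(x_3) = 9.265625, coefficient = 4
x_4 = 3.2500, f(x_4) = 11.562500, coefficient = 1

I ≈ (0.375000/3) × 89.250000 = 11.156250
Exact value: 11.156250
Error: 0.000000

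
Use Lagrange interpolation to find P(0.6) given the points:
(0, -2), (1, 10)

Lagrange interpolation formula:
P(x) = Σ yᵢ × Lᵢ(x)
where Lᵢ(x) = Π_{j≠i} (x - xⱼ)/(xᵢ - xⱼ)

L_0(0.6) = (0.6 - 1)/(0 - 1) = 0.400000
L_1(0.6) = (0.6 - 0)/(1 - 0) = 0.600000

P(0.6) = (-2)×L_0(0.6) + 10×L_1(0.6)
P(0.6) = 5.200000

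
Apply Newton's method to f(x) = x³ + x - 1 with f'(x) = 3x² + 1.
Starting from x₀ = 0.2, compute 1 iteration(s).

f(x) = x³ + x - 1
f'(x) = 3x² + 1
x₀ = 0.2

Newton-Raphson formula: x_{n+1} = x_n - f(x_n)/f'(x_n)

Iteration 1:
  f(0.200000) = -0.792000
  f'(0.200000) = 1.120000
  x_1 = 0.200000 - (-0.792000)/1.120000 = 0.907143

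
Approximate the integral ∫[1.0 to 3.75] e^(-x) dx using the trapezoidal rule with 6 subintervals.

f(x) = e^(-x)
a = 1.0, b = 3.75, n = 6
h = (b - a)/n = 0.458333

Trapezoidal rule: (h/2)[f(x₀) + 2f(x₁) + 2f(x₂) + ... + f(xₙ)]

x_0 = 1.0000, f(x_0) = 0.367879, coefficient = 1
x_1 = 1.4583, f(x_1) = 0.232624, coefficient = 2
x_2 = 1.9167, f(x_2) = 0.147096, coefficient = 2
x_3 = 2.3750, f(x_3) = 0.093014, coefficient = 2
x_4 = 2.8333, f(x_4) = 0.058816, coefficient = 2
x_5 = 3.2917, f(x_5) = 0.037192, coefficient = 2
x_6 = 3.7500, f(x_6) = 0.023518, coefficient = 1

I ≈ (0.458333/2) × 1.528883 = 0.350369
Exact value: 0.344362
Error: 0.006007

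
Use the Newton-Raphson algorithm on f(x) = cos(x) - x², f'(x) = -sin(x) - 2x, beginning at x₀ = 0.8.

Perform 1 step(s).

f(x) = cos(x) - x²
f'(x) = -sin(x) - 2x
x₀ = 0.8

Newton-Raphson formula: x_{n+1} = x_n - f(x_n)/f'(x_n)

Iteration 1:
  f(0.800000) = 0.056707
  f'(0.800000) = -2.317356
  x_1 = 0.800000 - 0.056707/(-2.317356) = 0.824470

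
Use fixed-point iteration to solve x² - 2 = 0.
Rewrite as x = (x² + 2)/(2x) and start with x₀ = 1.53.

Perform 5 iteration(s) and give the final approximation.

Equation: x² - 2 = 0
Fixed-point form: x = (x² + 2)/(2x)
x₀ = 1.53

x_1 = g(1.530000) = 1.418595
x_2 = g(1.418595) = 1.414220
x_3 = g(1.414220) = 1.414214
x_4 = g(1.414214) = 1.414214
x_5 = g(1.414214) = 1.414214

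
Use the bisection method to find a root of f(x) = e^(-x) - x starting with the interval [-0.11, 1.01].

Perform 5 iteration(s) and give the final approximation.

f(x) = e^(-x) - x
Initial interval: [-0.11, 1.01]

Iteration 1:
  c_1 = (-0.110000 + 1.010000)/2 = 0.450000
  f(c_1) = f(0.450000) = 0.187628
  f(a) × f(c) ≥ 0, new interval: [0.450000, 1.010000]
Iteration 2:
  c_2 = (0.450000 + 1.010000)/2 = 0.730000
  f(c_2) = f(0.730000) = -0.248091
  f(a) × f(c) < 0, new interval: [0.450000, 0.730000]
Iteration 3:
  c_3 = (0.450000 + 0.730000)/2 = 0.590000
  f(c_3) = f(0.590000) = -0.035673
  f(a) × f(c) < 0, new interval: [0.450000, 0.590000]
Iteration 4:
  c_4 = (0.450000 + 0.590000)/2 = 0.520000
  f(c_4) = f(0.520000) = 0.074521
  f(a) × f(c) ≥ 0, new interval: [0.520000, 0.590000]
Iteration 5:
  c_5 = (0.520000 + 0.590000)/2 = 0.555000
  f(c_5) = f(0.555000) = 0.019072
  f(a) × f(c) ≥ 0, new interval: [0.555000, 0.590000]

After 5 iteration(s), the approximation is c_5 = 0.555000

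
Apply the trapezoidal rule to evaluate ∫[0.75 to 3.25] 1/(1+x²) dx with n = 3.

f(x) = 1/(1+x²)
a = 0.75, b = 3.25, n = 3
h = (b - a)/n = 0.833333

Trapezoidal rule: (h/2)[f(x₀) + 2f(x₁) + 2f(x₂) + ... + f(xₙ)]

x_0 = 0.7500, f(x_0) = 0.640000, coefficient = 1
x_1 = 1.5833, f(x_1) = 0.285149, coefficient = 2
x_2 = 2.4167, f(x_2) = 0.146193, coefficient = 2
x_3 = 3.2500, f(x_3) = 0.086486, coefficient = 1

I ≈ (0.833333/2) × 1.589169 = 0.662154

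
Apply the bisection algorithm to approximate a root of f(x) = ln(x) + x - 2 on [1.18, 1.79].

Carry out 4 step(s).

f(x) = ln(x) + x - 2
Initial interval: [1.18, 1.79]

Iteration 1:
  c_1 = (1.180000 + 1.790000)/2 = 1.485000
  f(c_1) = f(1.485000) = -0.119585
  f(a) × f(c) ≥ 0, new interval: [1.485000, 1.790000]
Iteration 2:
  c_2 = (1.485000 + 1.790000)/2 = 1.637500
  f(c_2) = f(1.637500) = 0.130671
  f(a) × f(c) < 0, new interval: [1.485000, 1.637500]
Iteration 3:
  c_3 = (1.485000 + 1.637500)/2 = 1.561250
  f(c_3) = f(1.561250) = 0.006737
  f(a) × f(c) < 0, new interval: [1.485000, 1.561250]
Iteration 4:
  c_4 = (1.485000 + 1.561250)/2 = 1.523125
  f(c_4) = f(1.523125) = -0.056111
  f(a) × f(c) ≥ 0, new interval: [1.523125, 1.561250]

After 4 iteration(s), the approximation is c_4 = 1.523125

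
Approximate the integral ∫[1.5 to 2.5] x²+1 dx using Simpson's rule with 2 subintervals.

f(x) = x²+1
a = 1.5, b = 2.5, n = 2
h = (b - a)/n = 0.500000

Simpson's rule: (h/3)[f(x₀) + 4f(x₁) + 2f(x₂) + ... + f(xₙ)]

x_0 = 1.5000, f(x_0) = 3.250000, coefficient = 1
x_1 = 2.0000, f(x_1) = 5.000000, coefficient = 4
x_2 = 2.5000, f(x_2) = 7.250000, coefficient = 1

I ≈ (0.500000/3) × 30.500000 = 5.083333
Exact value: 5.083333
Error: 0.000000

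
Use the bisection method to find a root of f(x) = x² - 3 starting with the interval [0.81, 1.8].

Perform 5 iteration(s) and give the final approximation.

f(x) = x² - 3
Initial interval: [0.81, 1.8]

Iteration 1:
  c_1 = (0.810000 + 1.800000)/2 = 1.305000
  f(c_1) = f(1.305000) = -1.296975
  f(a) × f(c) ≥ 0, new interval: [1.305000, 1.800000]
Iteration 2:
  c_2 = (1.305000 + 1.800000)/2 = 1.552500
  f(c_2) = f(1.552500) = -0.589744
  f(a) × f(c) ≥ 0, new interval: [1.552500, 1.800000]
Iteration 3:
  c_3 = (1.552500 + 1.800000)/2 = 1.676250
  f(c_3) = f(1.676250) = -0.190186
  f(a) × f(c) ≥ 0, new interval: [1.676250, 1.800000]
Iteration 4:
  c_4 = (1.676250 + 1.800000)/2 = 1.738125
  f(c_4) = f(1.738125) = 0.021079
  f(a) × f(c) < 0, new interval: [1.676250, 1.738125]
Iteration 5:
  c_5 = (1.676250 + 1.738125)/2 = 1.707188
  f(c_5) = f(1.707188) = -0.085511
  f(a) × f(c) ≥ 0, new interval: [1.707188, 1.738125]

After 5 iteration(s), the approximation is c_5 = 1.707188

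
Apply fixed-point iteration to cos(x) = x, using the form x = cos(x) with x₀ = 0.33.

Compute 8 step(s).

Equation: cos(x) = x
Fixed-point form: x = cos(x)
x₀ = 0.33

x_1 = g(0.330000) = 0.946042
x_2 = g(0.946042) = 0.584898
x_3 = g(0.584898) = 0.833769
x_4 = g(0.833769) = 0.672090
x_5 = g(0.672090) = 0.782522
x_6 = g(0.782522) = 0.709138
x_7 = g(0.709138) = 0.758924
x_8 = g(0.758924) = 0.725577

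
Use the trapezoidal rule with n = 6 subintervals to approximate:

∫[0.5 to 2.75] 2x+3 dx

f(x) = 2x+3
a = 0.5, b = 2.75, n = 6
h = (b - a)/n = 0.375000

Trapezoidal rule: (h/2)[f(x₀) + 2f(x₁) + 2f(x₂) + ... + f(xₙ)]

x_0 = 0.5000, f(x_0) = 4.000000, coefficient = 1
x_1 = 0.8750, f(x_1) = 4.750000, coefficient = 2
x_2 = 1.2500, f(x_2) = 5.500000, coefficient = 2
x_3 = 1.6250, f(x_3) = 6.250000, coefficient = 2
x_4 = 2.0000, f(x_4) = 7.000000, coefficient = 2
x_5 = 2.3750, f(x_5) = 7.750000, coefficient = 2
x_6 = 2.7500, f(x_6) = 8.500000, coefficient = 1

I ≈ (0.375000/2) × 75.000000 = 14.062500
Exact value: 14.062500
Error: 0.000000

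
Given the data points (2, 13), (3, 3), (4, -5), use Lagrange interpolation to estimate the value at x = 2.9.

Lagrange interpolation formula:
P(x) = Σ yᵢ × Lᵢ(x)
where Lᵢ(x) = Π_{j≠i} (x - xⱼ)/(xᵢ - xⱼ)

L_0(2.9) = (2.9 - 3)/(2 - 3) × (2.9 - 4)/(2 - 4) = 0.055000
L_1(2.9) = (2.9 - 2)/(3 - 2) × (2.9 - 4)/(3 - 4) = 0.990000
L_2(2.9) = (2.9 - 2)/(4 - 2) × (2.9 - 3)/(4 - 3) = -0.045000

P(2.9) = 13×L_0(2.9) + 3×L_1(2.9) + (-5)×L_2(2.9)
P(2.9) = 3.910000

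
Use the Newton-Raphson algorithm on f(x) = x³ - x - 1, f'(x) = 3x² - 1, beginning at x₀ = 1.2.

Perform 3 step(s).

f(x) = x³ - x - 1
f'(x) = 3x² - 1
x₀ = 1.2

Newton-Raphson formula: x_{n+1} = x_n - f(x_n)/f'(x_n)

Iteration 1:
  f(1.200000) = -0.472000
  f'(1.200000) = 3.320000
  x_1 = 1.200000 - (-0.472000)/3.320000 = 1.342169
Iteration 2:
  f(1.342169) = 0.075636
  f'(1.342169) = 4.404250
  x_2 = 1.342169 - 0.075636/4.404250 = 1.324995
Iteration 3:
  f(1.324995) = 0.001182
  f'(1.324995) = 4.266837
  x_3 = 1.324995 - 0.001182/4.266837 = 1.324718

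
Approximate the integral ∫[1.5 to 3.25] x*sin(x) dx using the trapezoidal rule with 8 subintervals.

f(x) = x*sin(x)
a = 1.5, b = 3.25, n = 8
h = (b - a)/n = 0.218750

Trapezoidal rule: (h/2)[f(x₀) + 2f(x₁) + 2f(x₂) + ... + f(xₙ)]

x_0 = 1.5000, f(x_0) = 1.496242, coefficient = 1
x_1 = 1.7188, f(x_1) = 1.699972, coefficient = 2
x_2 = 1.9375, f(x_2) = 1.808684, coefficient = 2
x_3 = 2.1562, f(x_3) = 1.797151, coefficient = 2
x_4 = 2.3750, f(x_4) = 1.647502, coefficient = 2
x_5 = 2.5938, f(x_5) = 1.350946, coefficient = 2
x_6 = 2.8125, f(x_6) = 0.908956, coefficient = 2
x_7 = 3.0312, f(x_7) = 0.333798, coefficient = 2
x_8 = 3.2500, f(x_8) = -0.351634, coefficient = 1

I ≈ (0.218750/2) × 20.238629 = 2.213600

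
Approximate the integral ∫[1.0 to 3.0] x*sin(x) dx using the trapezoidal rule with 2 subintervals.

f(x) = x*sin(x)
a = 1.0, b = 3.0, n = 2
h = (b - a)/n = 1.000000

Trapezoidal rule: (h/2)[f(x₀) + 2f(x₁) + 2f(x₂) + ... + f(xₙ)]

x_0 = 1.0000, f(x_0) = 0.841471, coefficient = 1
x_1 = 2.0000, f(x_1) = 1.818595, coefficient = 2
x_2 = 3.0000, f(x_2) = 0.423360, coefficient = 1

I ≈ (1.000000/2) × 4.902021 = 2.451010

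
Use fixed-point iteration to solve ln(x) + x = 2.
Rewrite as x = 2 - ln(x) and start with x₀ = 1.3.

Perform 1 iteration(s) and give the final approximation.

Equation: ln(x) + x = 2
Fixed-point form: x = 2 - ln(x)
x₀ = 1.3

x_1 = g(1.300000) = 1.737636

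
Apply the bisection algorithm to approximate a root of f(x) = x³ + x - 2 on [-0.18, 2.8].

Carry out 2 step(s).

f(x) = x³ + x - 2
Initial interval: [-0.18, 2.8]

Iteration 1:
  c_1 = (-0.180000 + 2.800000)/2 = 1.310000
  f(c_1) = f(1.310000) = 1.558091
  f(a) × f(c) < 0, new interval: [-0.180000, 1.310000]
Iteration 2:
  c_2 = (-0.180000 + 1.310000)/2 = 0.565000
  f(c_2) = f(0.565000) = -1.254638
  f(a) × f(c) ≥ 0, new interval: [0.565000, 1.310000]

After 2 iteration(s), the approximation is c_2 = 0.565000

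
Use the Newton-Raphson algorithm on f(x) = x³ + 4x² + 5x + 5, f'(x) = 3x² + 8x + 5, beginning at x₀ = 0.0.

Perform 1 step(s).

f(x) = x³ + 4x² + 5x + 5
f'(x) = 3x² + 8x + 5
x₀ = 0.0

Newton-Raphson formula: x_{n+1} = x_n - f(x_n)/f'(x_n)

Iteration 1:
  f(0.000000) = 5.000000
  f'(0.000000) = 5.000000
  x_1 = 0.000000 - 5.000000/5.000000 = -1.000000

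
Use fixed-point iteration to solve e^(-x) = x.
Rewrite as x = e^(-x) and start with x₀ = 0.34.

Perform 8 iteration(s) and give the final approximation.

Equation: e^(-x) = x
Fixed-point form: x = e^(-x)
x₀ = 0.34

x_1 = g(0.340000) = 0.711770
x_2 = g(0.711770) = 0.490775
x_3 = g(0.490775) = 0.612152
x_4 = g(0.612152) = 0.542183
x_5 = g(0.542183) = 0.581478
x_6 = g(0.581478) = 0.559072
x_7 = g(0.559072) = 0.571740
x_8 = g(0.571740) = 0.564543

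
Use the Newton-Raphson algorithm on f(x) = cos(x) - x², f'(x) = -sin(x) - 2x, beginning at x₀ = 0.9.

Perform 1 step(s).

f(x) = cos(x) - x²
f'(x) = -sin(x) - 2x
x₀ = 0.9

Newton-Raphson formula: x_{n+1} = x_n - f(x_n)/f'(x_n)

Iteration 1:
  f(0.900000) = -0.188390
  f'(0.900000) = -2.583327
  x_1 = 0.900000 - (-0.188390)/(-2.583327) = 0.827075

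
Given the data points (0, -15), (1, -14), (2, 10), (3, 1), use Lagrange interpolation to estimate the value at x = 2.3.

Lagrange interpolation formula:
P(x) = Σ yᵢ × Lᵢ(x)
where Lᵢ(x) = Π_{j≠i} (x - xⱼ)/(xᵢ - xⱼ)

L_0(2.3) = (2.3 - 1)/(0 - 1) × (2.3 - 2)/(0 - 2) × (2.3 - 3)/(0 - 3) = 0.045500
L_1(2.3) = (2.3 - 0)/(1 - 0) × (2.3 - 2)/(1 - 2) × (2.3 - 3)/(1 - 3) = -0.241500
L_2(2.3) = (2.3 - 0)/(2 - 0) × (2.3 - 1)/(2 - 1) × (2.3 - 3)/(2 - 3) = 1.046500
L_3(2.3) = (2.3 - 0)/(3 - 0) × (2.3 - 1)/(3 - 1) × (2.3 - 2)/(3 - 2) = 0.149500

P(2.3) = (-15)×L_0(2.3) + (-14)×L_1(2.3) + 10×L_2(2.3) + 1×L_3(2.3)
P(2.3) = 13.313000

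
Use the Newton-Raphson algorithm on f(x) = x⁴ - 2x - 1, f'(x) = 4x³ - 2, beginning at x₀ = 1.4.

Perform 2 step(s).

f(x) = x⁴ - 2x - 1
f'(x) = 4x³ - 2
x₀ = 1.4

Newton-Raphson formula: x_{n+1} = x_n - f(x_n)/f'(x_n)

Iteration 1:
  f(1.400000) = 0.041600
  f'(1.400000) = 8.976000
  x_1 = 1.400000 - 0.041600/8.976000 = 1.395365
Iteration 2:
  f(1.395365) = 0.000252
  f'(1.395365) = 8.867355
  x_2 = 1.395365 - 0.000252/8.867355 = 1.395337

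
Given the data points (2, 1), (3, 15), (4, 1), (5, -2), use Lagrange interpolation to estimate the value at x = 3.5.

Lagrange interpolation formula:
P(x) = Σ yᵢ × Lᵢ(x)
where Lᵢ(x) = Π_{j≠i} (x - xⱼ)/(xᵢ - xⱼ)

L_0(3.5) = (3.5 - 3)/(2 - 3) × (3.5 - 4)/(2 - 4) × (3.5 - 5)/(2 - 5) = -0.062500
L_1(3.5) = (3.5 - 2)/(3 - 2) × (3.5 - 4)/(3 - 4) × (3.5 - 5)/(3 - 5) = 0.562500
L_2(3.5) = (3.5 - 2)/(4 - 2) × (3.5 - 3)/(4 - 3) × (3.5 - 5)/(4 - 5) = 0.562500
L_3(3.5) = (3.5 - 2)/(5 - 2) × (3.5 - 3)/(5 - 3) × (3.5 - 4)/(5 - 4) = -0.062500

P(3.5) = 1×L_0(3.5) + 15×L_1(3.5) + 1×L_2(3.5) + (-2)×L_3(3.5)
P(3.5) = 9.062500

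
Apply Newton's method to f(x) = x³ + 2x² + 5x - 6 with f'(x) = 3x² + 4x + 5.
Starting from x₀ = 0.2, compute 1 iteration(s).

f(x) = x³ + 2x² + 5x - 6
f'(x) = 3x² + 4x + 5
x₀ = 0.2

Newton-Raphson formula: x_{n+1} = x_n - f(x_n)/f'(x_n)

Iteration 1:
  f(0.200000) = -4.912000
  f'(0.200000) = 5.920000
  x_1 = 0.200000 - (-4.912000)/5.920000 = 1.029730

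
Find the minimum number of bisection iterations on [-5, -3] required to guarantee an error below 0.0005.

We need (b-a)/2^n ≤ 0.0005
(-3 - (-5))/2^n ≤ 0.0005
2/2^n ≤ 0.0005
2^n ≥ 4000
n ≥ log₂(4000) = 11.97
n ≥ 12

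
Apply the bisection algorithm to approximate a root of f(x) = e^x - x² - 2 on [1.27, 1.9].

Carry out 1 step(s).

f(x) = e^x - x² - 2
Initial interval: [1.27, 1.9]

Iteration 1:
  c_1 = (1.270000 + 1.900000)/2 = 1.585000
  f(c_1) = f(1.585000) = 0.367066
  f(a) × f(c) < 0, new interval: [1.270000, 1.585000]

After 1 iteration(s), the approximation is c_1 = 1.585000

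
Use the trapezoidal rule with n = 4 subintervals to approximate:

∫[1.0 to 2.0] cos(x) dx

f(x) = cos(x)
a = 1.0, b = 2.0, n = 4
h = (b - a)/n = 0.250000

Trapezoidal rule: (h/2)[f(x₀) + 2f(x₁) + 2f(x₂) + ... + f(xₙ)]

x_0 = 1.0000, f(x_0) = 0.540302, coefficient = 1
x_1 = 1.2500, f(x_1) = 0.315322, coefficient = 2
x_2 = 1.5000, f(x_2) = 0.070737, coefficient = 2
x_3 = 1.7500, f(x_3) = -0.178246, coefficient = 2
x_4 = 2.0000, f(x_4) = -0.416147, coefficient = 1

I ≈ (0.250000/2) × 0.539782 = 0.067473
Exact value: 0.067826
Error: 0.000354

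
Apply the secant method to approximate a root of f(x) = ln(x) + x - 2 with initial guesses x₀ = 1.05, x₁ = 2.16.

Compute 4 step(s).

f(x) = ln(x) + x - 2
x₀ = 1.05, x₁ = 2.16

Secant formula: x_{n+1} = x_n - f(x_n)(x_n - x_{n-1})/(f(x_n) - f(x_{n-1}))

Iteration 1:
  f(1.050000) = -0.901210
  f(2.160000) = 0.930108
  x_2 = 2.160000 - 0.930108×(2.160000 - 1.050000)/(0.930108 - (-0.901210))
       = 1.596242
Iteration 2:
  f(2.160000) = 0.930108
  f(1.596242) = 0.063894
  x_3 = 1.596242 - 0.063894×(1.596242 - 2.160000)/(0.063894 - 0.930108)
       = 1.554658
Iteration 3:
  f(1.596242) = 0.063894
  f(1.554658) = -0.004087
  x_4 = 1.554658 - (-0.004087)×(1.554658 - 1.596242)/(-0.004087 - 0.063894)
       = 1.557158
Iteration 4:
  f(1.554658) = -0.004087
  f(1.557158) = 0.000020
  x_5 = 1.557158 - 0.000020×(1.557158 - 1.554658)/(0.000020 - (-0.004087))
       = 1.557146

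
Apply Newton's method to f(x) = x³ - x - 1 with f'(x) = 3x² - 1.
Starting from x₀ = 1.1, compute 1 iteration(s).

f(x) = x³ - x - 1
f'(x) = 3x² - 1
x₀ = 1.1

Newton-Raphson formula: x_{n+1} = x_n - f(x_n)/f'(x_n)

Iteration 1:
  f(1.100000) = -0.769000
  f'(1.100000) = 2.630000
  x_1 = 1.100000 - (-0.769000)/2.630000 = 1.392395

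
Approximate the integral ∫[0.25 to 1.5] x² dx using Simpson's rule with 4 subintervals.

f(x) = x²
a = 0.25, b = 1.5, n = 4
h = (b - a)/n = 0.312500

Simpson's rule: (h/3)[f(x₀) + 4f(x₁) + 2f(x₂) + ... + f(xₙ)]

x_0 = 0.2500, f(x_0) = 0.062500, coefficient = 1
x_1 = 0.5625, f(x_1) = 0.316406, coefficient = 4
x_2 = 0.8750, f(x_2) = 0.765625, coefficient = 2
x_3 = 1.1875, f(x_3) = 1.410156, coefficient = 4
x_4 = 1.5000, f(x_4) = 2.250000, coefficient = 1

I ≈ (0.312500/3) × 10.750000 = 1.119792
Exact value: 1.119792
Error: 0.000000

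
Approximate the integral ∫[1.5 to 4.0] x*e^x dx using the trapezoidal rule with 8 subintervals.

f(x) = x*e^x
a = 1.5, b = 4.0, n = 8
h = (b - a)/n = 0.312500

Trapezoidal rule: (h/2)[f(x₀) + 2f(x₁) + 2f(x₂) + ... + f(xₙ)]

x_0 = 1.5000, f(x_0) = 6.722534, coefficient = 1
x_1 = 1.8125, f(x_1) = 11.102909, coefficient = 2
x_2 = 2.1250, f(x_2) = 17.792407, coefficient = 2
x_3 = 2.4375, f(x_3) = 27.895710, coefficient = 2
x_4 = 2.7500, f(x_4) = 43.017238, coefficient = 2
x_5 = 3.0625, f(x_5) = 65.479137, coefficient = 2
x_6 = 3.3750, f(x_6) = 98.631958, coefficient = 2
x_7 = 3.6875, f(x_7) = 147.296671, coefficient = 2
x_8 = 4.0000, f(x_8) = 218.392600, coefficient = 1

I ≈ (0.312500/2) × 1047.547193 = 163.679249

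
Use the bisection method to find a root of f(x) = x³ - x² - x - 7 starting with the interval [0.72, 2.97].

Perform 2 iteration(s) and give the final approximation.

f(x) = x³ - x² - x - 7
Initial interval: [0.72, 2.97]

Iteration 1:
  c_1 = (0.720000 + 2.970000)/2 = 1.845000
  f(c_1) = f(1.845000) = -5.968599
  f(a) × f(c) ≥ 0, new interval: [1.845000, 2.970000]
Iteration 2:
  c_2 = (1.845000 + 2.970000)/2 = 2.407500
  f(c_2) = f(2.407500) = -1.249551
  f(a) × f(c) ≥ 0, new interval: [2.407500, 2.970000]

After 2 iteration(s), the approximation is c_2 = 2.407500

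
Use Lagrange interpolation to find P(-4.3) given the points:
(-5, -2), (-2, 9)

Lagrange interpolation formula:
P(x) = Σ yᵢ × Lᵢ(x)
where Lᵢ(x) = Π_{j≠i} (x - xⱼ)/(xᵢ - xⱼ)

L_0(-4.3) = (-4.3 - (-2))/(-5 - (-2)) = 0.766667
L_1(-4.3) = (-4.3 - (-5))/(-2 - (-5)) = 0.233333

P(-4.3) = (-2)×L_0(-4.3) + 9×L_1(-4.3)
P(-4.3) = 0.566667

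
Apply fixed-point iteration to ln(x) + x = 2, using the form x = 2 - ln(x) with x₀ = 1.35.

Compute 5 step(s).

Equation: ln(x) + x = 2
Fixed-point form: x = 2 - ln(x)
x₀ = 1.35

x_1 = g(1.350000) = 1.699895
x_2 = g(1.699895) = 1.469433
x_3 = g(1.469433) = 1.615123
x_4 = g(1.615123) = 1.520589
x_5 = g(1.520589) = 1.580902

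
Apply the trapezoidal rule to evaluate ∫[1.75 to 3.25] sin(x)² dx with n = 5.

f(x) = sin(x)²
a = 1.75, b = 3.25, n = 5
h = (b - a)/n = 0.300000

Trapezoidal rule: (h/2)[f(x₀) + 2f(x₁) + 2f(x₂) + ... + f(xₙ)]

x_0 = 1.7500, f(x_0) = 0.968228, coefficient = 1
x_1 = 2.0500, f(x_1) = 0.787412, coefficient = 2
x_2 = 2.3500, f(x_2) = 0.506194, coefficient = 2
x_3 = 2.6500, f(x_3) = 0.222813, coefficient = 2
x_4 = 2.9500, f(x_4) = 0.036261, coefficient = 2
x_5 = 3.2500, f(x_5) = 0.011706, coefficient = 1

I ≈ (0.300000/2) × 4.085294 = 0.612794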